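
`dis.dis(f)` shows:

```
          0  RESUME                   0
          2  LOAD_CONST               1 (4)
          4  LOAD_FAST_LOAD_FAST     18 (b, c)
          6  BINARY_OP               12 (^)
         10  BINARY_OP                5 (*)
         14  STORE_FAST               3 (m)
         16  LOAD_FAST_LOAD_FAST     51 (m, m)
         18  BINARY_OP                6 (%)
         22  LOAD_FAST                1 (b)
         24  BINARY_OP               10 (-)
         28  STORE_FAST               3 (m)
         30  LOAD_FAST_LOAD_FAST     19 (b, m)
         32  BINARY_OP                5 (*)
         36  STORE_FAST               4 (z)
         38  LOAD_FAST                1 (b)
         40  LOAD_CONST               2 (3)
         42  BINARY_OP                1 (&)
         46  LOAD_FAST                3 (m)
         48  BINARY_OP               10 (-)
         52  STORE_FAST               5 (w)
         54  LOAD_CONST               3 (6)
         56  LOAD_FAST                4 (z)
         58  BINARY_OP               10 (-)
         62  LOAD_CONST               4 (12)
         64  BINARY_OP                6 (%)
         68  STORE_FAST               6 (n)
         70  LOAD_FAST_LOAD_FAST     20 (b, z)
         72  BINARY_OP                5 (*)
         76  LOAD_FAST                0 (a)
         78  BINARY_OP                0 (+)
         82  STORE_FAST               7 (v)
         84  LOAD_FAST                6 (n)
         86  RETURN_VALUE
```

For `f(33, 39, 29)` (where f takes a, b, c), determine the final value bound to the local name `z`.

LOAD_CONST → push 4. Stack: [4]
LOAD_FAST_LOAD_FAST b,c → push 39,29. Stack: [4, 39, 29]
BINARY_OP ^ → 39 ^ 29 = 58. Stack: [4, 58]
BINARY_OP * → 4 * 58 = 232. Stack: [232]
STORE_FAST m → m=232. Stack: []
LOAD_FAST_LOAD_FAST m,m → push 232,232. Stack: [232, 232]
BINARY_OP % → 232 % 232 = 0. Stack: [0]
LOAD_FAST b → push 39. Stack: [0, 39]
BINARY_OP - → 0 - 39 = -39. Stack: [-39]
STORE_FAST m → m=-39. Stack: []
LOAD_FAST_LOAD_FAST b,m → push 39,-39. Stack: [39, -39]
BINARY_OP * → 39 * -39 = -1521. Stack: [-1521]
STORE_FAST z → z=-1521. Stack: []
LOAD_FAST b → push 39. Stack: [39]
LOAD_CONST → push 3. Stack: [39, 3]
BINARY_OP & → 39 & 3 = 3. Stack: [3]
LOAD_FAST m → push -39. Stack: [3, -39]
BINARY_OP - → 3 - -39 = 42. Stack: [42]
STORE_FAST w → w=42. Stack: []
LOAD_CONST → push 6. Stack: [6]
LOAD_FAST z → push -1521. Stack: [6, -1521]
BINARY_OP - → 6 - -1521 = 1527. Stack: [1527]
LOAD_CONST → push 12. Stack: [1527, 12]
BINARY_OP % → 1527 % 12 = 3. Stack: [3]
STORE_FAST n → n=3. Stack: []
LOAD_FAST_LOAD_FAST b,z → push 39,-1521. Stack: [39, -1521]
BINARY_OP * → 39 * -1521 = -59319. Stack: [-59319]
LOAD_FAST a → push 33. Stack: [-59319, 33]
BINARY_OP + → -59319 + 33 = -59286. Stack: [-59286]
STORE_FAST v → v=-59286. Stack: []
LOAD_FAST n → push 3. Stack: [3]
RETURN_VALUE → return 3.

-1521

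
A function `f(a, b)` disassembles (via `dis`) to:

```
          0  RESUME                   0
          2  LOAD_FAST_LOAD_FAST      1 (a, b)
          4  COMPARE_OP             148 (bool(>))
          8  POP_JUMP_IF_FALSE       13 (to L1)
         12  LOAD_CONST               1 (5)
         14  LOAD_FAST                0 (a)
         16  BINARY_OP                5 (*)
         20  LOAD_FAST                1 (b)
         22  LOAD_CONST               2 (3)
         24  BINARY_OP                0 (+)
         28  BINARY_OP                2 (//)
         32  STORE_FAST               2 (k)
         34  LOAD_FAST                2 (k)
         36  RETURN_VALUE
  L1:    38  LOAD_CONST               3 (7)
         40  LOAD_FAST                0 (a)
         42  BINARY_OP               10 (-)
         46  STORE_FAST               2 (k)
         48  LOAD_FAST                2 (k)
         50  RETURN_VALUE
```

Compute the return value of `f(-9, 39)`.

LOAD_FAST_LOAD_FAST a,b → push -9,39. Stack: [-9, 39]
COMPARE_OP bool(>) → -9 vs 39 = False. Stack: [False]
POP_JUMP_IF_FALSE → pop False; jump. Stack: []
LOAD_CONST → push 7. Stack: [7]
LOAD_FAST a → push -9. Stack: [7, -9]
BINARY_OP - → 7 - -9 = 16. Stack: [16]
STORE_FAST k → k=16. Stack: []
LOAD_FAST k → push 16. Stack: [16]
RETURN_VALUE → return 16.

16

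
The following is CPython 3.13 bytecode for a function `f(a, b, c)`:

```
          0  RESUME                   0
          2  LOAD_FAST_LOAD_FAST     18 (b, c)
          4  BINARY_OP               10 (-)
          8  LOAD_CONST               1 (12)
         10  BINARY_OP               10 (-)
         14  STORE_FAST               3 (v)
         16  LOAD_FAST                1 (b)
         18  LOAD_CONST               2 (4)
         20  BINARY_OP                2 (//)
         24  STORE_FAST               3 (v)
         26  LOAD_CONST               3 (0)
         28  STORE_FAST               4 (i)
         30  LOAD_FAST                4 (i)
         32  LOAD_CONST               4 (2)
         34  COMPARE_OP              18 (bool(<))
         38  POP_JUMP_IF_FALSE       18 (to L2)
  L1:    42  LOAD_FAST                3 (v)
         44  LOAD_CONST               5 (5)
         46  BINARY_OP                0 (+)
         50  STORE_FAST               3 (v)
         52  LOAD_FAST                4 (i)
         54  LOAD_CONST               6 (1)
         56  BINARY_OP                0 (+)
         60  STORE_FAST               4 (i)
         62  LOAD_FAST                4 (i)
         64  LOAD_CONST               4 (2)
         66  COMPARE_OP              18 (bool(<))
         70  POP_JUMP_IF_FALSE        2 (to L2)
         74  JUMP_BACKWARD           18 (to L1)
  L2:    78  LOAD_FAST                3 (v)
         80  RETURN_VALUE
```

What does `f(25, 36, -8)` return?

19

LOAD_FAST_LOAD_FAST b,c → push 36,-8. Stack: [36, -8]
BINARY_OP - → 36 - -8 = 44. Stack: [44]
LOAD_CONST → push 12. Stack: [44, 12]
BINARY_OP - → 44 - 12 = 32. Stack: [32]
STORE_FAST v → v=32. Stack: []
LOAD_FAST b → push 36. Stack: [36]
LOAD_CONST → push 4. Stack: [36, 4]
BINARY_OP // → 36 // 4 = 9. Stack: [9]
STORE_FAST v → v=9. Stack: []
LOAD_CONST → push 0. Stack: [0]
STORE_FAST i → i=0. Stack: []
LOAD_FAST i → push 0. Stack: [0]
LOAD_CONST → push 2. Stack: [0, 2]
COMPARE_OP bool(<) → 0 vs 2 = True. Stack: [True]
POP_JUMP_IF_FALSE → pop True; no jump. Stack: []
LOAD_FAST v → push 9. Stack: [9]
LOAD_CONST → push 5. Stack: [9, 5]
BINARY_OP + → 9 + 5 = 14. Stack: [14]
STORE_FAST v → v=14. Stack: []
LOAD_FAST i → push 0. Stack: [0]
LOAD_CONST → push 1. Stack: [0, 1]
BINARY_OP + → 0 + 1 = 1. Stack: [1]
STORE_FAST i → i=1. Stack: []
LOAD_FAST i → push 1. Stack: [1]
LOAD_CONST → push 2. Stack: [1, 2]
COMPARE_OP bool(<) → 1 vs 2 = True. Stack: [True]
POP_JUMP_IF_FALSE → pop True; no jump. Stack: []
LOAD_FAST v → push 14. Stack: [14]
LOAD_CONST → push 5. Stack: [14, 5]
BINARY_OP + → 14 + 5 = 19. Stack: [19]
STORE_FAST v → v=19. Stack: []
LOAD_FAST i → push 1. Stack: [1]
LOAD_CONST → push 1. Stack: [1, 1]
BINARY_OP + → 1 + 1 = 2. Stack: [2]
STORE_FAST i → i=2. Stack: []
LOAD_FAST i → push 2. Stack: [2]
LOAD_CONST → push 2. Stack: [2, 2]
COMPARE_OP bool(<) → 2 vs 2 = False. Stack: [False]
POP_JUMP_IF_FALSE → pop False; jump. Stack: []
LOAD_FAST v → push 19. Stack: [19]
RETURN_VALUE → return 19.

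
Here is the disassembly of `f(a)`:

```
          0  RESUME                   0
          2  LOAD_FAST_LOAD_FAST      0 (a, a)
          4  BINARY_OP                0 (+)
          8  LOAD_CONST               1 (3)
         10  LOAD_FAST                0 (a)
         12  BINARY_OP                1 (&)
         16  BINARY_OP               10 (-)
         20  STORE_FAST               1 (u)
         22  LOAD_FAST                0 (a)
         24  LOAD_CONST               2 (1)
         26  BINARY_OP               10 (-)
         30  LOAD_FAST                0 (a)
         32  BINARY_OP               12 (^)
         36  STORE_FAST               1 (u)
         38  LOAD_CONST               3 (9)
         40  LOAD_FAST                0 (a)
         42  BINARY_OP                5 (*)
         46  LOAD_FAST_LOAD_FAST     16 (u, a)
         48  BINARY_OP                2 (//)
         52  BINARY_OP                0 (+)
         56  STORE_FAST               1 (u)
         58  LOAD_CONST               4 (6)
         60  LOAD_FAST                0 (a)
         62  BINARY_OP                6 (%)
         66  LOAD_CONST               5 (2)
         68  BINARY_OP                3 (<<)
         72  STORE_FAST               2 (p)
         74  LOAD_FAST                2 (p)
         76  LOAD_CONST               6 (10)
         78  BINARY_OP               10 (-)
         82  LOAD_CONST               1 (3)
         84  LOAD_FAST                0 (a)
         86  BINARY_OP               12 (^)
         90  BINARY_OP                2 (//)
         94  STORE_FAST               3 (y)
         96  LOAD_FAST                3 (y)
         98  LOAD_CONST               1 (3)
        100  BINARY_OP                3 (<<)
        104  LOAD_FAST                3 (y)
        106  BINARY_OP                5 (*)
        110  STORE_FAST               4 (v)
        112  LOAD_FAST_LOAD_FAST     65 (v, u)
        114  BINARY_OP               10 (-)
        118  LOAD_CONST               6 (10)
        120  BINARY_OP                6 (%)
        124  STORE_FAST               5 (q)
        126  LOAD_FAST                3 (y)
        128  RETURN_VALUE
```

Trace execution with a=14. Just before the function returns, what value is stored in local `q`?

LOAD_FAST_LOAD_FAST a,a → push 14,14. Stack: [14, 14]
BINARY_OP + → 14 + 14 = 28. Stack: [28]
LOAD_CONST → push 3. Stack: [28, 3]
LOAD_FAST a → push 14. Stack: [28, 3, 14]
BINARY_OP & → 3 & 14 = 2. Stack: [28, 2]
BINARY_OP - → 28 - 2 = 26. Stack: [26]
STORE_FAST u → u=26. Stack: []
LOAD_FAST a → push 14. Stack: [14]
LOAD_CONST → push 1. Stack: [14, 1]
BINARY_OP - → 14 - 1 = 13. Stack: [13]
LOAD_FAST a → push 14. Stack: [13, 14]
BINARY_OP ^ → 13 ^ 14 = 3. Stack: [3]
STORE_FAST u → u=3. Stack: []
LOAD_CONST → push 9. Stack: [9]
LOAD_FAST a → push 14. Stack: [9, 14]
BINARY_OP * → 9 * 14 = 126. Stack: [126]
LOAD_FAST_LOAD_FAST u,a → push 3,14. Stack: [126, 3, 14]
BINARY_OP // → 3 // 14 = 0. Stack: [126, 0]
BINARY_OP + → 126 + 0 = 126. Stack: [126]
STORE_FAST u → u=126. Stack: []
LOAD_CONST → push 6. Stack: [6]
LOAD_FAST a → push 14. Stack: [6, 14]
BINARY_OP % → 6 % 14 = 6. Stack: [6]
LOAD_CONST → push 2. Stack: [6, 2]
BINARY_OP << → 6 << 2 = 24. Stack: [24]
STORE_FAST p → p=24. Stack: []
LOAD_FAST p → push 24. Stack: [24]
LOAD_CONST → push 10. Stack: [24, 10]
BINARY_OP - → 24 - 10 = 14. Stack: [14]
LOAD_CONST → push 3. Stack: [14, 3]
LOAD_FAST a → push 14. Stack: [14, 3, 14]
BINARY_OP ^ → 3 ^ 14 = 13. Stack: [14, 13]
BINARY_OP // → 14 // 13 = 1. Stack: [1]
STORE_FAST y → y=1. Stack: []
LOAD_FAST y → push 1. Stack: [1]
LOAD_CONST → push 3. Stack: [1, 3]
BINARY_OP << → 1 << 3 = 8. Stack: [8]
LOAD_FAST y → push 1. Stack: [8, 1]
BINARY_OP * → 8 * 1 = 8. Stack: [8]
STORE_FAST v → v=8. Stack: []
LOAD_FAST_LOAD_FAST v,u → push 8,126. Stack: [8, 126]
BINARY_OP - → 8 - 126 = -118. Stack: [-118]
LOAD_CONST → push 10. Stack: [-118, 10]
BINARY_OP % → -118 % 10 = 2. Stack: [2]
STORE_FAST q → q=2. Stack: []
LOAD_FAST y → push 1. Stack: [1]
RETURN_VALUE → return 1.

2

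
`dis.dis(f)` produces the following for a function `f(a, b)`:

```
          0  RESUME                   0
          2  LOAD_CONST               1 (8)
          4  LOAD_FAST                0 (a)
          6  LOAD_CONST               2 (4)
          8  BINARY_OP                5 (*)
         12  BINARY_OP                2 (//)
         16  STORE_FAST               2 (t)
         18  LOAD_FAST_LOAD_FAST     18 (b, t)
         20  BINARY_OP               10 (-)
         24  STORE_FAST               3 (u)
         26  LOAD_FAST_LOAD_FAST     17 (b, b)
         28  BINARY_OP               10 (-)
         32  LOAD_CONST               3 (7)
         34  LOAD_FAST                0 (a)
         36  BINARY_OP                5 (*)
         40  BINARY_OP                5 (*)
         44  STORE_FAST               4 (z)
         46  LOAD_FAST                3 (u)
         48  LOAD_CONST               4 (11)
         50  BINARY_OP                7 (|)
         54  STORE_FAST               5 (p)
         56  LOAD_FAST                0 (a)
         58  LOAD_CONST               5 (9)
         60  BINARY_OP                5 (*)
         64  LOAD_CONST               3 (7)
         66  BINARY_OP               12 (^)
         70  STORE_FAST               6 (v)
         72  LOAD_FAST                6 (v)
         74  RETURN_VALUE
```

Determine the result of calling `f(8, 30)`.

79

LOAD_CONST → push 8. Stack: [8]
LOAD_FAST a → push 8. Stack: [8, 8]
LOAD_CONST → push 4. Stack: [8, 8, 4]
BINARY_OP * → 8 * 4 = 32. Stack: [8, 32]
BINARY_OP // → 8 // 32 = 0. Stack: [0]
STORE_FAST t → t=0. Stack: []
LOAD_FAST_LOAD_FAST b,t → push 30,0. Stack: [30, 0]
BINARY_OP - → 30 - 0 = 30. Stack: [30]
STORE_FAST u → u=30. Stack: []
LOAD_FAST_LOAD_FAST b,b → push 30,30. Stack: [30, 30]
BINARY_OP - → 30 - 30 = 0. Stack: [0]
LOAD_CONST → push 7. Stack: [0, 7]
LOAD_FAST a → push 8. Stack: [0, 7, 8]
BINARY_OP * → 7 * 8 = 56. Stack: [0, 56]
BINARY_OP * → 0 * 56 = 0. Stack: [0]
STORE_FAST z → z=0. Stack: []
LOAD_FAST u → push 30. Stack: [30]
LOAD_CONST → push 11. Stack: [30, 11]
BINARY_OP | → 30 | 11 = 31. Stack: [31]
STORE_FAST p → p=31. Stack: []
LOAD_FAST a → push 8. Stack: [8]
LOAD_CONST → push 9. Stack: [8, 9]
BINARY_OP * → 8 * 9 = 72. Stack: [72]
LOAD_CONST → push 7. Stack: [72, 7]
BINARY_OP ^ → 72 ^ 7 = 79. Stack: [79]
STORE_FAST v → v=79. Stack: []
LOAD_FAST v → push 79. Stack: [79]
RETURN_VALUE → return 79.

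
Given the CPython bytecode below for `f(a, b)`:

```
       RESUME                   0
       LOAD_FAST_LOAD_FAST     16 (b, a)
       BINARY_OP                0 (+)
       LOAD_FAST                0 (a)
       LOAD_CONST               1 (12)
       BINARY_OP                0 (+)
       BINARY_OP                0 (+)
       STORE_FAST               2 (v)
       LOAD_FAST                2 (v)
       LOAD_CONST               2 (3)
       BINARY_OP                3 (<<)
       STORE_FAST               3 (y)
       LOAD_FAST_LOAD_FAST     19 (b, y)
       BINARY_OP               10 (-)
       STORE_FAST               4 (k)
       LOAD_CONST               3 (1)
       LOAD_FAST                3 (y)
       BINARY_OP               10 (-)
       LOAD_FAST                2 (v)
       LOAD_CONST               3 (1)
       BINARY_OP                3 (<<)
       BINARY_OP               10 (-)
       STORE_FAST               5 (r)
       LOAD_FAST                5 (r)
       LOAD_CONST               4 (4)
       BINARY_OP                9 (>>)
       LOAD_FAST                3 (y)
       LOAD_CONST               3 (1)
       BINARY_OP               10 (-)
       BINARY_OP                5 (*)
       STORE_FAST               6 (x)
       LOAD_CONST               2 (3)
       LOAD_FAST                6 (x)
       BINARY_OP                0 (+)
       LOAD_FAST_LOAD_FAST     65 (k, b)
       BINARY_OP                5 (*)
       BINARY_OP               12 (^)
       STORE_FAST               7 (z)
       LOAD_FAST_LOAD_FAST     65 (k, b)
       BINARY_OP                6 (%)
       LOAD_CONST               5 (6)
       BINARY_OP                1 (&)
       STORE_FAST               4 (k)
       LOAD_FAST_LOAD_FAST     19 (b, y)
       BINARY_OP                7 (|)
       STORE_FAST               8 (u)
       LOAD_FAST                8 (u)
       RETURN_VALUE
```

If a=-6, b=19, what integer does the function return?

155

LOAD_FAST_LOAD_FAST b,a → push 19,-6. Stack: [19, -6]
BINARY_OP + → 19 + -6 = 13. Stack: [13]
LOAD_FAST a → push -6. Stack: [13, -6]
LOAD_CONST → push 12. Stack: [13, -6, 12]
BINARY_OP + → -6 + 12 = 6. Stack: [13, 6]
BINARY_OP + → 13 + 6 = 19. Stack: [19]
STORE_FAST v → v=19. Stack: []
LOAD_FAST v → push 19. Stack: [19]
LOAD_CONST → push 3. Stack: [19, 3]
BINARY_OP << → 19 << 3 = 152. Stack: [152]
STORE_FAST y → y=152. Stack: []
LOAD_FAST_LOAD_FAST b,y → push 19,152. Stack: [19, 152]
BINARY_OP - → 19 - 152 = -133. Stack: [-133]
STORE_FAST k → k=-133. Stack: []
LOAD_CONST → push 1. Stack: [1]
LOAD_FAST y → push 152. Stack: [1, 152]
BINARY_OP - → 1 - 152 = -151. Stack: [-151]
LOAD_FAST v → push 19. Stack: [-151, 19]
LOAD_CONST → push 1. Stack: [-151, 19, 1]
BINARY_OP << → 19 << 1 = 38. Stack: [-151, 38]
BINARY_OP - → -151 - 38 = -189. Stack: [-189]
STORE_FAST r → r=-189. Stack: []
LOAD_FAST r → push -189. Stack: [-189]
LOAD_CONST → push 4. Stack: [-189, 4]
BINARY_OP >> → -189 >> 4 = -12. Stack: [-12]
LOAD_FAST y → push 152. Stack: [-12, 152]
LOAD_CONST → push 1. Stack: [-12, 152, 1]
BINARY_OP - → 152 - 1 = 151. Stack: [-12, 151]
BINARY_OP * → -12 * 151 = -1812. Stack: [-1812]
STORE_FAST x → x=-1812. Stack: []
LOAD_CONST → push 3. Stack: [3]
LOAD_FAST x → push -1812. Stack: [3, -1812]
BINARY_OP + → 3 + -1812 = -1809. Stack: [-1809]
LOAD_FAST_LOAD_FAST k,b → push -133,19. Stack: [-1809, -133, 19]
BINARY_OP * → -133 * 19 = -2527. Stack: [-1809, -2527]
BINARY_OP ^ → -1809 ^ -2527 = 3790. Stack: [3790]
STORE_FAST z → z=3790. Stack: []
LOAD_FAST_LOAD_FAST k,b → push -133,19. Stack: [-133, 19]
BINARY_OP % → -133 % 19 = 0. Stack: [0]
LOAD_CONST → push 6. Stack: [0, 6]
BINARY_OP & → 0 & 6 = 0. Stack: [0]
STORE_FAST k → k=0. Stack: []
LOAD_FAST_LOAD_FAST b,y → push 19,152. Stack: [19, 152]
BINARY_OP | → 19 | 152 = 155. Stack: [155]
STORE_FAST u → u=155. Stack: []
LOAD_FAST u → push 155. Stack: [155]
RETURN_VALUE → return 155.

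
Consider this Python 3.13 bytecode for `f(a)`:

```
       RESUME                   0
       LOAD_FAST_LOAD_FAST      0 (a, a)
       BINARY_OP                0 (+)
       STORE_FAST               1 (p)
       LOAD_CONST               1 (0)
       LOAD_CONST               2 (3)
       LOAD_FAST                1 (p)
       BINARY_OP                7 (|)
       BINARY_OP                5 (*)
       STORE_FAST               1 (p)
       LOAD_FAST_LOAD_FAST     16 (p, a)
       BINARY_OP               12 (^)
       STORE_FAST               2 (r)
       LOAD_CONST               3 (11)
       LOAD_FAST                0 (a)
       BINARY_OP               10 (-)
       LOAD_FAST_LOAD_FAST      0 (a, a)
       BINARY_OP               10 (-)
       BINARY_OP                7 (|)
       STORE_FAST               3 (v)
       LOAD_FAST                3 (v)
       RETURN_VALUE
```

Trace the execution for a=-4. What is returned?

LOAD_FAST_LOAD_FAST a,a → push -4,-4. Stack: [-4, -4]
BINARY_OP + → -4 + -4 = -8. Stack: [-8]
STORE_FAST p → p=-8. Stack: []
LOAD_CONST → push 0. Stack: [0]
LOAD_CONST → push 3. Stack: [0, 3]
LOAD_FAST p → push -8. Stack: [0, 3, -8]
BINARY_OP | → 3 | -8 = -5. Stack: [0, -5]
BINARY_OP * → 0 * -5 = 0. Stack: [0]
STORE_FAST p → p=0. Stack: []
LOAD_FAST_LOAD_FAST p,a → push 0,-4. Stack: [0, -4]
BINARY_OP ^ → 0 ^ -4 = -4. Stack: [-4]
STORE_FAST r → r=-4. Stack: []
LOAD_CONST → push 11. Stack: [11]
LOAD_FAST a → push -4. Stack: [11, -4]
BINARY_OP - → 11 - -4 = 15. Stack: [15]
LOAD_FAST_LOAD_FAST a,a → push -4,-4. Stack: [15, -4, -4]
BINARY_OP - → -4 - -4 = 0. Stack: [15, 0]
BINARY_OP | → 15 | 0 = 15. Stack: [15]
STORE_FAST v → v=15. Stack: []
LOAD_FAST v → push 15. Stack: [15]
RETURN_VALUE → return 15.

15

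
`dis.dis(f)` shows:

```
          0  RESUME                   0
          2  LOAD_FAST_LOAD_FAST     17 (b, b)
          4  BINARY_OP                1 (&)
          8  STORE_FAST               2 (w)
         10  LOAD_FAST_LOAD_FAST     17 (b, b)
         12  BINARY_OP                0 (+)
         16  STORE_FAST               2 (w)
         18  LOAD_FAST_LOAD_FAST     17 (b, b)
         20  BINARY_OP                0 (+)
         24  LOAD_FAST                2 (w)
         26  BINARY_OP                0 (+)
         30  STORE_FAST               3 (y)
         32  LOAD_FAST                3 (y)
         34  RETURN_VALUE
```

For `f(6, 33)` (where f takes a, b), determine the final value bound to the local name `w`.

LOAD_FAST_LOAD_FAST b,b → push 33,33. Stack: [33, 33]
BINARY_OP & → 33 & 33 = 33. Stack: [33]
STORE_FAST w → w=33. Stack: []
LOAD_FAST_LOAD_FAST b,b → push 33,33. Stack: [33, 33]
BINARY_OP + → 33 + 33 = 66. Stack: [66]
STORE_FAST w → w=66. Stack: []
LOAD_FAST_LOAD_FAST b,b → push 33,33. Stack: [33, 33]
BINARY_OP + → 33 + 33 = 66. Stack: [66]
LOAD_FAST w → push 66. Stack: [66, 66]
BINARY_OP + → 66 + 66 = 132. Stack: [132]
STORE_FAST y → y=132. Stack: []
LOAD_FAST y → push 132. Stack: [132]
RETURN_VALUE → return 132.

66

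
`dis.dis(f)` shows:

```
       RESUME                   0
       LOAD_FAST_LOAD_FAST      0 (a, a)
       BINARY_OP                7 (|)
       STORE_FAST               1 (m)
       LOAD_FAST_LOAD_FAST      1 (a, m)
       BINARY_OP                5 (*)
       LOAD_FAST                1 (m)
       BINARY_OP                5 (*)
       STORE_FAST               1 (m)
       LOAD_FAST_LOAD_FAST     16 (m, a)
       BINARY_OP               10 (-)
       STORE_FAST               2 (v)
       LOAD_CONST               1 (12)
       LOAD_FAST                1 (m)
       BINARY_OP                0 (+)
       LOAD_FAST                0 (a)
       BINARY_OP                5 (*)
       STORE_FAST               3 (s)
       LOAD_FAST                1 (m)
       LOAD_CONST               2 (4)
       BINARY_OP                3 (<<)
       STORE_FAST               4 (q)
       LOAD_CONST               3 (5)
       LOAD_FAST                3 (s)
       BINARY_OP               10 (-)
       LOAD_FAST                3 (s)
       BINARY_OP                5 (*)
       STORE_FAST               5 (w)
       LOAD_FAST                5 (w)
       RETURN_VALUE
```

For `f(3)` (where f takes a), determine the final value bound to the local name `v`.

24

LOAD_FAST_LOAD_FAST a,a → push 3,3. Stack: [3, 3]
BINARY_OP | → 3 | 3 = 3. Stack: [3]
STORE_FAST m → m=3. Stack: []
LOAD_FAST_LOAD_FAST a,m → push 3,3. Stack: [3, 3]
BINARY_OP * → 3 * 3 = 9. Stack: [9]
LOAD_FAST m → push 3. Stack: [9, 3]
BINARY_OP * → 9 * 3 = 27. Stack: [27]
STORE_FAST m → m=27. Stack: []
LOAD_FAST_LOAD_FAST m,a → push 27,3. Stack: [27, 3]
BINARY_OP - → 27 - 3 = 24. Stack: [24]
STORE_FAST v → v=24. Stack: []
LOAD_CONST → push 12. Stack: [12]
LOAD_FAST m → push 27. Stack: [12, 27]
BINARY_OP + → 12 + 27 = 39. Stack: [39]
LOAD_FAST a → push 3. Stack: [39, 3]
BINARY_OP * → 39 * 3 = 117. Stack: [117]
STORE_FAST s → s=117. Stack: []
LOAD_FAST m → push 27. Stack: [27]
LOAD_CONST → push 4. Stack: [27, 4]
BINARY_OP << → 27 << 4 = 432. Stack: [432]
STORE_FAST q → q=432. Stack: []
LOAD_CONST → push 5. Stack: [5]
LOAD_FAST s → push 117. Stack: [5, 117]
BINARY_OP - → 5 - 117 = -112. Stack: [-112]
LOAD_FAST s → push 117. Stack: [-112, 117]
BINARY_OP * → -112 * 117 = -13104. Stack: [-13104]
STORE_FAST w → w=-13104. Stack: []
LOAD_FAST w → push -13104. Stack: [-13104]
RETURN_VALUE → return -13104.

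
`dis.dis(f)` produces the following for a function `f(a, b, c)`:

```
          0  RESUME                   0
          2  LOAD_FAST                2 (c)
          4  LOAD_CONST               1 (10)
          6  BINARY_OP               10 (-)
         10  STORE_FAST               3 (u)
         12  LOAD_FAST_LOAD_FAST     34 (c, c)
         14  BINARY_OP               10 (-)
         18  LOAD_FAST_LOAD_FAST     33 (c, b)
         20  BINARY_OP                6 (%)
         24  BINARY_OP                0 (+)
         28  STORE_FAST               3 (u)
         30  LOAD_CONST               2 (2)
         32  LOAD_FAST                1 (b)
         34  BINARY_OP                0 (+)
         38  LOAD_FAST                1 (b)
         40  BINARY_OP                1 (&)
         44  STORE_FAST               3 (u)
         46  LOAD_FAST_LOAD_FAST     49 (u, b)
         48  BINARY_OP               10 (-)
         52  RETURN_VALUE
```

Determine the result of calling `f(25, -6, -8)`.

-2

LOAD_FAST c → push -8. Stack: [-8]
LOAD_CONST → push 10. Stack: [-8, 10]
BINARY_OP - → -8 - 10 = -18. Stack: [-18]
STORE_FAST u → u=-18. Stack: []
LOAD_FAST_LOAD_FAST c,c → push -8,-8. Stack: [-8, -8]
BINARY_OP - → -8 - -8 = 0. Stack: [0]
LOAD_FAST_LOAD_FAST c,b → push -8,-6. Stack: [0, -8, -6]
BINARY_OP % → -8 % -6 = -2. Stack: [0, -2]
BINARY_OP + → 0 + -2 = -2. Stack: [-2]
STORE_FAST u → u=-2. Stack: []
LOAD_CONST → push 2. Stack: [2]
LOAD_FAST b → push -6. Stack: [2, -6]
BINARY_OP + → 2 + -6 = -4. Stack: [-4]
LOAD_FAST b → push -6. Stack: [-4, -6]
BINARY_OP & → -4 & -6 = -8. Stack: [-8]
STORE_FAST u → u=-8. Stack: []
LOAD_FAST_LOAD_FAST u,b → push -8,-6. Stack: [-8, -6]
BINARY_OP - → -8 - -6 = -2. Stack: [-2]
RETURN_VALUE → return -2.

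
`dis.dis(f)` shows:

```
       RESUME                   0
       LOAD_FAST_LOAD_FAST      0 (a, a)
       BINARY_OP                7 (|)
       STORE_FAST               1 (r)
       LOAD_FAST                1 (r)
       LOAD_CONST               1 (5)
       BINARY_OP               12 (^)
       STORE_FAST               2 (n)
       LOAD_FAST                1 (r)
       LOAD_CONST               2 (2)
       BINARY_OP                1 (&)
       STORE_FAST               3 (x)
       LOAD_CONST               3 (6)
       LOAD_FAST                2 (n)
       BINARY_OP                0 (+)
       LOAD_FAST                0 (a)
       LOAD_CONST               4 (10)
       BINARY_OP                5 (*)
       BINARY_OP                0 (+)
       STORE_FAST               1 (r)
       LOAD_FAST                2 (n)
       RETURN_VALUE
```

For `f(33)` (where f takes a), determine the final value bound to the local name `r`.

LOAD_FAST_LOAD_FAST a,a → push 33,33. Stack: [33, 33]
BINARY_OP | → 33 | 33 = 33. Stack: [33]
STORE_FAST r → r=33. Stack: []
LOAD_FAST r → push 33. Stack: [33]
LOAD_CONST → push 5. Stack: [33, 5]
BINARY_OP ^ → 33 ^ 5 = 36. Stack: [36]
STORE_FAST n → n=36. Stack: []
LOAD_FAST r → push 33. Stack: [33]
LOAD_CONST → push 2. Stack: [33, 2]
BINARY_OP & → 33 & 2 = 0. Stack: [0]
STORE_FAST x → x=0. Stack: []
LOAD_CONST → push 6. Stack: [6]
LOAD_FAST n → push 36. Stack: [6, 36]
BINARY_OP + → 6 + 36 = 42. Stack: [42]
LOAD_FAST a → push 33. Stack: [42, 33]
LOAD_CONST → push 10. Stack: [42, 33, 10]
BINARY_OP * → 33 * 10 = 330. Stack: [42, 330]
BINARY_OP + → 42 + 330 = 372. Stack: [372]
STORE_FAST r → r=372. Stack: []
LOAD_FAST n → push 36. Stack: [36]
RETURN_VALUE → return 36.

372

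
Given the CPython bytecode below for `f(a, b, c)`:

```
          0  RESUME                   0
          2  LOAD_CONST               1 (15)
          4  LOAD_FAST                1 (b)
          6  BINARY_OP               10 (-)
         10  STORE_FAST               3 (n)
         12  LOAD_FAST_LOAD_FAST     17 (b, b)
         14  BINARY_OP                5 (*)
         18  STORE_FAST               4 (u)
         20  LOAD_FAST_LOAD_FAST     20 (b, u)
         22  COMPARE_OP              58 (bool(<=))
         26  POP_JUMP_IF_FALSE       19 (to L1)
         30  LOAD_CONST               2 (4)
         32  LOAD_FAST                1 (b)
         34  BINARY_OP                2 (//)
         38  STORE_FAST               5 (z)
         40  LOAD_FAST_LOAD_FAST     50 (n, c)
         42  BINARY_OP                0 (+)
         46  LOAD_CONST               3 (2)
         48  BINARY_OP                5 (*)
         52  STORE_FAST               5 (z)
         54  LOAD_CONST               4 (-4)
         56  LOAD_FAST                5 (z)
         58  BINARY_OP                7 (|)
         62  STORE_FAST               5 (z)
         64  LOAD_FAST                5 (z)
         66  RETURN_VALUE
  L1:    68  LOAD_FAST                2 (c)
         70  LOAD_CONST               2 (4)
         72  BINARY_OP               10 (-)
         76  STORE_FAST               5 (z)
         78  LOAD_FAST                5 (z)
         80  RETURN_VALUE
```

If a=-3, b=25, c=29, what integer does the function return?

LOAD_CONST → push 15. Stack: [15]
LOAD_FAST b → push 25. Stack: [15, 25]
BINARY_OP - → 15 - 25 = -10. Stack: [-10]
STORE_FAST n → n=-10. Stack: []
LOAD_FAST_LOAD_FAST b,b → push 25,25. Stack: [25, 25]
BINARY_OP * → 25 * 25 = 625. Stack: [625]
STORE_FAST u → u=625. Stack: []
LOAD_FAST_LOAD_FAST b,u → push 25,625. Stack: [25, 625]
COMPARE_OP bool(<=) → 25 vs 625 = True. Stack: [True]
POP_JUMP_IF_FALSE → pop True; no jump. Stack: []
LOAD_CONST → push 4. Stack: [4]
LOAD_FAST b → push 25. Stack: [4, 25]
BINARY_OP // → 4 // 25 = 0. Stack: [0]
STORE_FAST z → z=0. Stack: []
LOAD_FAST_LOAD_FAST n,c → push -10,29. Stack: [-10, 29]
BINARY_OP + → -10 + 29 = 19. Stack: [19]
LOAD_CONST → push 2. Stack: [19, 2]
BINARY_OP * → 19 * 2 = 38. Stack: [38]
STORE_FAST z → z=38. Stack: []
LOAD_CONST → push -4. Stack: [-4]
LOAD_FAST z → push 38. Stack: [-4, 38]
BINARY_OP | → -4 | 38 = -2. Stack: [-2]
STORE_FAST z → z=-2. Stack: []
LOAD_FAST z → push -2. Stack: [-2]
RETURN_VALUE → return -2.

-2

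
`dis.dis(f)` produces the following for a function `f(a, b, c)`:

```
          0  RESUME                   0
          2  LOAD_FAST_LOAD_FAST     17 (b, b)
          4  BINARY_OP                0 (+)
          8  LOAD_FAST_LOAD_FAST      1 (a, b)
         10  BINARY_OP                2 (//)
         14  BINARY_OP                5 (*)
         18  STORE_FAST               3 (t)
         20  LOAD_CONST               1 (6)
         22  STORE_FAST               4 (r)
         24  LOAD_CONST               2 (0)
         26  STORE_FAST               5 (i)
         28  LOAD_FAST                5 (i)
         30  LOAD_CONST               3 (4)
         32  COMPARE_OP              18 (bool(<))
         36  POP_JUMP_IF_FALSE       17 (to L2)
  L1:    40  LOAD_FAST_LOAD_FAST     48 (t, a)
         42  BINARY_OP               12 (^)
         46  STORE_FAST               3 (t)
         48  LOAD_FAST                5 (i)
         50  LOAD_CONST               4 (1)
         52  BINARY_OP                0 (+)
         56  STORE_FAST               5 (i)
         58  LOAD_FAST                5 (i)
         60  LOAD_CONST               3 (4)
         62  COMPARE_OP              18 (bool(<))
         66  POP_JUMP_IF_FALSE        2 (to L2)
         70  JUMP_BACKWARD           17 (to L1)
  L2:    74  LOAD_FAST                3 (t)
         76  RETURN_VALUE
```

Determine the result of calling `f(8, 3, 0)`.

12

LOAD_FAST_LOAD_FAST b,b → push 3,3. Stack: [3, 3]
BINARY_OP + → 3 + 3 = 6. Stack: [6]
LOAD_FAST_LOAD_FAST a,b → push 8,3. Stack: [6, 8, 3]
BINARY_OP // → 8 // 3 = 2. Stack: [6, 2]
BINARY_OP * → 6 * 2 = 12. Stack: [12]
STORE_FAST t → t=12. Stack: []
LOAD_CONST → push 6. Stack: [6]
STORE_FAST r → r=6. Stack: []
LOAD_CONST → push 0. Stack: [0]
STORE_FAST i → i=0. Stack: []
LOAD_FAST i → push 0. Stack: [0]
LOAD_CONST → push 4. Stack: [0, 4]
COMPARE_OP bool(<) → 0 vs 4 = True. Stack: [True]
POP_JUMP_IF_FALSE → pop True; no jump. Stack: []
LOAD_FAST_LOAD_FAST t,a → push 12,8. Stack: [12, 8]
BINARY_OP ^ → 12 ^ 8 = 4. Stack: [4]
STORE_FAST t → t=4. Stack: []
LOAD_FAST i → push 0. Stack: [0]
LOAD_CONST → push 1. Stack: [0, 1]
BINARY_OP + → 0 + 1 = 1. Stack: [1]
STORE_FAST i → i=1. Stack: []
LOAD_FAST i → push 1. Stack: [1]
LOAD_CONST → push 4. Stack: [1, 4]
COMPARE_OP bool(<) → 1 vs 4 = True. Stack: [True]
POP_JUMP_IF_FALSE → pop True; no jump. Stack: []
LOAD_FAST_LOAD_FAST t,a → push 4,8. Stack: [4, 8]
BINARY_OP ^ → 4 ^ 8 = 12. Stack: [12]
STORE_FAST t → t=12. Stack: []
LOAD_FAST i → push 1. Stack: [1]
LOAD_CONST → push 1. Stack: [1, 1]
BINARY_OP + → 1 + 1 = 2. Stack: [2]
STORE_FAST i → i=2. Stack: []
LOAD_FAST i → push 2. Stack: [2]
LOAD_CONST → push 4. Stack: [2, 4]
COMPARE_OP bool(<) → 2 vs 4 = True. Stack: [True]
POP_JUMP_IF_FALSE → pop True; no jump. Stack: []
LOAD_FAST_LOAD_FAST t,a → push 12,8. Stack: [12, 8]
BINARY_OP ^ → 12 ^ 8 = 4. Stack: [4]
STORE_FAST t → t=4. Stack: []
LOAD_FAST i → push 2. Stack: [2]
LOAD_CONST → push 1. Stack: [2, 1]
BINARY_OP + → 2 + 1 = 3. Stack: [3]
STORE_FAST i → i=3. Stack: []
LOAD_FAST i → push 3. Stack: [3]
LOAD_CONST → push 4. Stack: [3, 4]
COMPARE_OP bool(<) → 3 vs 4 = True. Stack: [True]
POP_JUMP_IF_FALSE → pop True; no jump. Stack: []
LOAD_FAST_LOAD_FAST t,a → push 4,8. Stack: [4, 8]
BINARY_OP ^ → 4 ^ 8 = 12. Stack: [12]
STORE_FAST t → t=12. Stack: []
LOAD_FAST i → push 3. Stack: [3]
LOAD_CONST → push 1. Stack: [3, 1]
BINARY_OP + → 3 + 1 = 4. Stack: [4]
STORE_FAST i → i=4. Stack: []
LOAD_FAST i → push 4. Stack: [4]
LOAD_CONST → push 4. Stack: [4, 4]
COMPARE_OP bool(<) → 4 vs 4 = False. Stack: [False]
POP_JUMP_IF_FALSE → pop False; jump. Stack: []
LOAD_FAST t → push 12. Stack: [12]
RETURN_VALUE → return 12.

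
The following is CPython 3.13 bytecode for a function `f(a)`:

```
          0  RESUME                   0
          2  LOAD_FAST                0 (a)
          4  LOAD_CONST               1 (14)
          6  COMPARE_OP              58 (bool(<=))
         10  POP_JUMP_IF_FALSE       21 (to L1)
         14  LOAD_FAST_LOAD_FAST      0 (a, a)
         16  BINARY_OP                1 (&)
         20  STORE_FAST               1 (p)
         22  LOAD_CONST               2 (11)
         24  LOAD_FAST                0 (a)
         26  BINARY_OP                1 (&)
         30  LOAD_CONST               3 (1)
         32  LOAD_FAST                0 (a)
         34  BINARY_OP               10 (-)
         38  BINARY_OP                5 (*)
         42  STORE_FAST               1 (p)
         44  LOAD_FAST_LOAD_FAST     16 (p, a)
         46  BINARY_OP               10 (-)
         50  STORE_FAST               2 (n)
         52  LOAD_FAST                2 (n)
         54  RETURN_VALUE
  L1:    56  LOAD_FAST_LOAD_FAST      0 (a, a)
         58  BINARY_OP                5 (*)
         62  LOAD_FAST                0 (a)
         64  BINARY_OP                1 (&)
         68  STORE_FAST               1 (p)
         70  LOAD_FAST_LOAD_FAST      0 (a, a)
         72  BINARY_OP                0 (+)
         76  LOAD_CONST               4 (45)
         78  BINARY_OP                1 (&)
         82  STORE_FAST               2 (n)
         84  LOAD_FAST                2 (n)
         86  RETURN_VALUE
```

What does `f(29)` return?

LOAD_FAST a → push 29. Stack: [29]
LOAD_CONST → push 14. Stack: [29, 14]
COMPARE_OP bool(<=) → 29 vs 14 = False. Stack: [False]
POP_JUMP_IF_FALSE → pop False; jump. Stack: []
LOAD_FAST_LOAD_FAST a,a → push 29,29. Stack: [29, 29]
BINARY_OP * → 29 * 29 = 841. Stack: [841]
LOAD_FAST a → push 29. Stack: [841, 29]
BINARY_OP & → 841 & 29 = 9. Stack: [9]
STORE_FAST p → p=9. Stack: []
LOAD_FAST_LOAD_FAST a,a → push 29,29. Stack: [29, 29]
BINARY_OP + → 29 + 29 = 58. Stack: [58]
LOAD_CONST → push 45. Stack: [58, 45]
BINARY_OP & → 58 & 45 = 40. Stack: [40]
STORE_FAST n → n=40. Stack: []
LOAD_FAST n → push 40. Stack: [40]
RETURN_VALUE → return 40.

40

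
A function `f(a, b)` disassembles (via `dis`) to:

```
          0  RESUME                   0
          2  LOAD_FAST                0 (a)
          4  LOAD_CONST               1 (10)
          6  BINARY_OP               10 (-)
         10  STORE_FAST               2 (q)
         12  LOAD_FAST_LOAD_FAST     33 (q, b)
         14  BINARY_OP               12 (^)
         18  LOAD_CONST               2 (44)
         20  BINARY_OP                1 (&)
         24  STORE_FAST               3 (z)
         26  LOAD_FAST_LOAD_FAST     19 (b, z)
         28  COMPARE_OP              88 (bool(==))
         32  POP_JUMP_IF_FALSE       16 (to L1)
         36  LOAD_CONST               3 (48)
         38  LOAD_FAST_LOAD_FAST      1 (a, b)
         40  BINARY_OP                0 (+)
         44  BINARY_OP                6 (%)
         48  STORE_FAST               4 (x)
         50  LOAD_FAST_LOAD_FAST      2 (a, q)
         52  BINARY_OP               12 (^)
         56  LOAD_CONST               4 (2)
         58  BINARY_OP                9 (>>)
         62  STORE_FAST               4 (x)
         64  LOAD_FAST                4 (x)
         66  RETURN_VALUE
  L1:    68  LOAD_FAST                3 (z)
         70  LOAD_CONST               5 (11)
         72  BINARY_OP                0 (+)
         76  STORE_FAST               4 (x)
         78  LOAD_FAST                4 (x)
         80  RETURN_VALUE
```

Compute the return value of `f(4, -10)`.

LOAD_FAST a → push 4. Stack: [4]
LOAD_CONST → push 10. Stack: [4, 10]
BINARY_OP - → 4 - 10 = -6. Stack: [-6]
STORE_FAST q → q=-6. Stack: []
LOAD_FAST_LOAD_FAST q,b → push -6,-10. Stack: [-6, -10]
BINARY_OP ^ → -6 ^ -10 = 12. Stack: [12]
LOAD_CONST → push 44. Stack: [12, 44]
BINARY_OP & → 12 & 44 = 12. Stack: [12]
STORE_FAST z → z=12. Stack: []
LOAD_FAST_LOAD_FAST b,z → push -10,12. Stack: [-10, 12]
COMPARE_OP bool(==) → -10 vs 12 = False. Stack: [False]
POP_JUMP_IF_FALSE → pop False; jump. Stack: []
LOAD_FAST z → push 12. Stack: [12]
LOAD_CONST → push 11. Stack: [12, 11]
BINARY_OP + → 12 + 11 = 23. Stack: [23]
STORE_FAST x → x=23. Stack: []
LOAD_FAST x → push 23. Stack: [23]
RETURN_VALUE → return 23.

23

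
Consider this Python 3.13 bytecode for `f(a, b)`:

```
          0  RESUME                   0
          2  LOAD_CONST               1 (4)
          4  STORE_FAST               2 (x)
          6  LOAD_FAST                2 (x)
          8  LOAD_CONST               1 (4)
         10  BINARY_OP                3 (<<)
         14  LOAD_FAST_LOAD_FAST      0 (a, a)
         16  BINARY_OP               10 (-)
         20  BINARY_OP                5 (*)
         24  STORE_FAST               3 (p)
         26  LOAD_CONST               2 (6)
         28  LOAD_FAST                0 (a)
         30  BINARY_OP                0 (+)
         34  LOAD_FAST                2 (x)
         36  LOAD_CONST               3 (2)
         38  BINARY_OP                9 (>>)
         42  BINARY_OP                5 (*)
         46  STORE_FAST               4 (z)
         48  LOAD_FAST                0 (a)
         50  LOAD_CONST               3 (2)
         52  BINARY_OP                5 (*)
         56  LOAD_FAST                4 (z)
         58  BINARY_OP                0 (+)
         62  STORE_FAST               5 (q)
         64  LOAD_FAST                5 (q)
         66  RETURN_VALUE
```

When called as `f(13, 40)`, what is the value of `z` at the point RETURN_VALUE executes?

19

LOAD_CONST → push 4. Stack: [4]
STORE_FAST x → x=4. Stack: []
LOAD_FAST x → push 4. Stack: [4]
LOAD_CONST → push 4. Stack: [4, 4]
BINARY_OP << → 4 << 4 = 64. Stack: [64]
LOAD_FAST_LOAD_FAST a,a → push 13,13. Stack: [64, 13, 13]
BINARY_OP - → 13 - 13 = 0. Stack: [64, 0]
BINARY_OP * → 64 * 0 = 0. Stack: [0]
STORE_FAST p → p=0. Stack: []
LOAD_CONST → push 6. Stack: [6]
LOAD_FAST a → push 13. Stack: [6, 13]
BINARY_OP + → 6 + 13 = 19. Stack: [19]
LOAD_FAST x → push 4. Stack: [19, 4]
LOAD_CONST → push 2. Stack: [19, 4, 2]
BINARY_OP >> → 4 >> 2 = 1. Stack: [19, 1]
BINARY_OP * → 19 * 1 = 19. Stack: [19]
STORE_FAST z → z=19. Stack: []
LOAD_FAST a → push 13. Stack: [13]
LOAD_CONST → push 2. Stack: [13, 2]
BINARY_OP * → 13 * 2 = 26. Stack: [26]
LOAD_FAST z → push 19. Stack: [26, 19]
BINARY_OP + → 26 + 19 = 45. Stack: [45]
STORE_FAST q → q=45. Stack: []
LOAD_FAST q → push 45. Stack: [45]
RETURN_VALUE → return 45.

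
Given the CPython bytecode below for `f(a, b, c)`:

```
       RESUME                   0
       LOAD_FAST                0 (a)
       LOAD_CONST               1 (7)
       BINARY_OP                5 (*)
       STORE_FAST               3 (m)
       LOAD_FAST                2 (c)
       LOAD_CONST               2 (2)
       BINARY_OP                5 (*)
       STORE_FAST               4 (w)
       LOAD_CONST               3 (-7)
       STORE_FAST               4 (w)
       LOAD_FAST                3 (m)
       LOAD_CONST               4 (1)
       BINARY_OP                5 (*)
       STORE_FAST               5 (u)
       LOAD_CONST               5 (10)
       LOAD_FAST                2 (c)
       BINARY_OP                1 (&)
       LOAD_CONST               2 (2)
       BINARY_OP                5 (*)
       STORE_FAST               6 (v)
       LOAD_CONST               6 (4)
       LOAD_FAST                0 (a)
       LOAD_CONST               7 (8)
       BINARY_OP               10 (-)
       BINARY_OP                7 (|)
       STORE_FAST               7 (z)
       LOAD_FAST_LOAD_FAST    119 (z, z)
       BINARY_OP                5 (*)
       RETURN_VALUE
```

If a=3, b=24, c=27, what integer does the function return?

LOAD_FAST a → push 3. Stack: [3]
LOAD_CONST → push 7. Stack: [3, 7]
BINARY_OP * → 3 * 7 = 21. Stack: [21]
STORE_FAST m → m=21. Stack: []
LOAD_FAST c → push 27. Stack: [27]
LOAD_CONST → push 2. Stack: [27, 2]
BINARY_OP * → 27 * 2 = 54. Stack: [54]
STORE_FAST w → w=54. Stack: []
LOAD_CONST → push -7. Stack: [-7]
STORE_FAST w → w=-7. Stack: []
LOAD_FAST m → push 21. Stack: [21]
LOAD_CONST → push 1. Stack: [21, 1]
BINARY_OP * → 21 * 1 = 21. Stack: [21]
STORE_FAST u → u=21. Stack: []
LOAD_CONST → push 10. Stack: [10]
LOAD_FAST c → push 27. Stack: [10, 27]
BINARY_OP & → 10 & 27 = 10. Stack: [10]
LOAD_CONST → push 2. Stack: [10, 2]
BINARY_OP * → 10 * 2 = 20. Stack: [20]
STORE_FAST v → v=20. Stack: []
LOAD_CONST → push 4. Stack: [4]
LOAD_FAST a → push 3. Stack: [4, 3]
LOAD_CONST → push 8. Stack: [4, 3, 8]
BINARY_OP - → 3 - 8 = -5. Stack: [4, -5]
BINARY_OP | → 4 | -5 = -1. Stack: [-1]
STORE_FAST z → z=-1. Stack: []
LOAD_FAST_LOAD_FAST z,z → push -1,-1. Stack: [-1, -1]
BINARY_OP * → -1 * -1 = 1. Stack: [1]
RETURN_VALUE → return 1.

1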